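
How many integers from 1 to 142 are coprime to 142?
70

142 = 2 × 71
φ(n) = n × ∏(1 - 1/p) for each prime p dividing n
φ(142) = 142 × (1 - 1/2) × (1 - 1/71) = 70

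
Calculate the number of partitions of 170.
274768617130

p(n) counts ways to write n as a sum of positive integers (order ignored).
Euler's pentagonal recurrence: p(k) = p(k-1) + p(k-2) - p(k-5) - p(k-7) + p(k-12) + p(k-15) - ... (offsets j(3j∓1)/2, signs ++--, p(0)=1, p(<0)=0).
DP table for k = 0..169: p(0)=1, p(1)=1, p(2)=2, p(3)=3, p(4)=5, p(5)=7, p(6)=11, p(7)=15, p(8)=22, p(9)=30, p(10)=42, p(11)=56, p(12)=77, p(13)=101, p(14)=135, p(15)=176, p(16)=231, p(17)=297, p(18)=385, p(19)=490, p(20)=627, p(21)=792, p(22)=1002, p(23)=1255, p(24)=1575, p(25)=1958, p(26)=2436, p(27)=3010, p(28)=3718, p(29)=4565, p(30)=5604, p(31)=6842, p(32)=8349, p(33)=10143, p(34)=12310, p(35)=14883, p(36)=17977, p(37)=21637, p(38)=26015, p(39)=31185, p(40)=37338, p(41)=44583, p(42)=53174, p(43)=63261, p(44)=75175, p(45)=89134, p(46)=105558, p(47)=124754, p(48)=147273, p(49)=173525, p(50)=204226, p(51)=239943, p(52)=281589, p(53)=329931, p(54)=386155, p(55)=451276, p(56)=526823, p(57)=614154, p(58)=715220, p(59)=831820, p(60)=966467, p(61)=1121505, p(62)=1300156, p(63)=1505499, p(64)=1741630, p(65)=2012558, p(66)=2323520, p(67)=2679689, p(68)=3087735, p(69)=3554345, p(70)=4087968, p(71)=4697205, p(72)=5392783, p(73)=6185689, p(74)=7089500, p(75)=8118264, p(76)=9289091, p(77)=10619863, p(78)=12132164, p(79)=13848650, p(80)=15796476, p(81)=18004327, p(82)=20506255, p(83)=23338469, p(84)=26543660, p(85)=30167357, p(86)=34262962, p(87)=38887673, p(88)=44108109, p(89)=49995925, p(90)=56634173, p(91)=64112359, p(92)=72533807, p(93)=82010177, p(94)=92669720, p(95)=104651419, p(96)=118114304, p(97)=133230930, p(98)=150198136, p(99)=169229875, p(100)=190569292, p(101)=214481126, p(102)=241265379, p(103)=271248950, p(104)=304801365, p(105)=342325709, p(106)=384276336, p(107)=431149389, p(108)=483502844, p(109)=541946240, p(110)=607163746, p(111)=679903203, p(112)=761002156, p(113)=851376628, p(114)=952050665, p(115)=1064144451, p(116)=1188908248, p(117)=1327710076, p(118)=1482074143, p(119)=1653668665, p(120)=1844349560, p(121)=2056148051, p(122)=2291320912, p(123)=2552338241, p(124)=2841940500, p(125)=3163127352, p(126)=3519222692, p(127)=3913864295, p(128)=4351078600, p(129)=4835271870, p(130)=5371315400, p(131)=5964539504, p(132)=6620830889, p(133)=7346629512, p(134)=8149040695, p(135)=9035836076, p(136)=10015581680, p(137)=11097645016, p(138)=12292341831, p(139)=13610949895, p(140)=15065878135, p(141)=16670689208, p(142)=18440293320, p(143)=20390982757, p(144)=22540654445, p(145)=24908858009, p(146)=27517052599, p(147)=30388671978, p(148)=33549419497, p(149)=37027355200, p(150)=40853235313, p(151)=45060624582, p(152)=49686288421, p(153)=54770336324, p(154)=60356673280, p(155)=66493182097, p(156)=73232243759, p(157)=80630964769, p(158)=88751778802, p(159)=97662728555, p(160)=107438159466, p(161)=118159068427, p(162)=129913904637, p(163)=142798995930, p(164)=156919475295, p(165)=172389800255, p(166)=189334822579, p(167)=207890420102, p(168)=228204732751, p(169)=250438925115.
Final step: p(170) = p(169) + p(168) - p(165) - p(163) + p(158) + p(155) - p(148) - p(144) + p(135) + p(130) - p(119) - p(113) + p(100) + p(93) - p(78) - p(70) + p(53) + p(44) - p(25) - p(15)
= 250438925115 + 228204732751 - 172389800255 - 142798995930 + 88751778802 + 66493182097 - 33549419497 - 22540654445 + 9035836076 + 5371315400 - 1653668665 - 851376628 + 190569292 + 82010177 - 12132164 - 4087968 + 329931 + 75175 - 1958 - 176
= 274768617130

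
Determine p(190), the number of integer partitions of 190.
1667727404093

p(n) counts ways to write n as a sum of positive integers (order ignored).
Euler's pentagonal recurrence: p(k) = p(k-1) + p(k-2) - p(k-5) - p(k-7) + p(k-12) + p(k-15) - ... (offsets j(3j∓1)/2, signs ++--, p(0)=1, p(<0)=0).
DP table for k = 0..189: p(0)=1, p(1)=1, p(2)=2, p(3)=3, p(4)=5, p(5)=7, p(6)=11, p(7)=15, p(8)=22, p(9)=30, p(10)=42, p(11)=56, p(12)=77, p(13)=101, p(14)=135, p(15)=176, p(16)=231, p(17)=297, p(18)=385, p(19)=490, p(20)=627, p(21)=792, p(22)=1002, p(23)=1255, p(24)=1575, p(25)=1958, p(26)=2436, p(27)=3010, p(28)=3718, p(29)=4565, p(30)=5604, p(31)=6842, p(32)=8349, p(33)=10143, p(34)=12310, p(35)=14883, p(36)=17977, p(37)=21637, p(38)=26015, p(39)=31185, p(40)=37338, p(41)=44583, p(42)=53174, p(43)=63261, p(44)=75175, p(45)=89134, p(46)=105558, p(47)=124754, p(48)=147273, p(49)=173525, p(50)=204226, p(51)=239943, p(52)=281589, p(53)=329931, p(54)=386155, p(55)=451276, p(56)=526823, p(57)=614154, p(58)=715220, p(59)=831820, p(60)=966467, p(61)=1121505, p(62)=1300156, p(63)=1505499, p(64)=1741630, p(65)=2012558, p(66)=2323520, p(67)=2679689, p(68)=3087735, p(69)=3554345, p(70)=4087968, p(71)=4697205, p(72)=5392783, p(73)=6185689, p(74)=7089500, p(75)=8118264, p(76)=9289091, p(77)=10619863, p(78)=12132164, p(79)=13848650, p(80)=15796476, p(81)=18004327, p(82)=20506255, p(83)=23338469, p(84)=26543660, p(85)=30167357, p(86)=34262962, p(87)=38887673, p(88)=44108109, p(89)=49995925, p(90)=56634173, p(91)=64112359, p(92)=72533807, p(93)=82010177, p(94)=92669720, p(95)=104651419, p(96)=118114304, p(97)=133230930, p(98)=150198136, p(99)=169229875, p(100)=190569292, p(101)=214481126, p(102)=241265379, p(103)=271248950, p(104)=304801365, p(105)=342325709, p(106)=384276336, p(107)=431149389, p(108)=483502844, p(109)=541946240, p(110)=607163746, p(111)=679903203, p(112)=761002156, p(113)=851376628, p(114)=952050665, p(115)=1064144451, p(116)=1188908248, p(117)=1327710076, p(118)=1482074143, p(119)=1653668665, p(120)=1844349560, p(121)=2056148051, p(122)=2291320912, p(123)=2552338241, p(124)=2841940500, p(125)=3163127352, p(126)=3519222692, p(127)=3913864295, p(128)=4351078600, p(129)=4835271870, p(130)=5371315400, p(131)=5964539504, p(132)=6620830889, p(133)=7346629512, p(134)=8149040695, p(135)=9035836076, p(136)=10015581680, p(137)=11097645016, p(138)=12292341831, p(139)=13610949895, p(140)=15065878135, p(141)=16670689208, p(142)=18440293320, p(143)=20390982757, p(144)=22540654445, p(145)=24908858009, p(146)=27517052599, p(147)=30388671978, p(148)=33549419497, p(149)=37027355200, p(150)=40853235313, p(151)=45060624582, p(152)=49686288421, p(153)=54770336324, p(154)=60356673280, p(155)=66493182097, p(156)=73232243759, p(157)=80630964769, p(158)=88751778802, p(159)=97662728555, p(160)=107438159466, p(161)=118159068427, p(162)=129913904637, p(163)=142798995930, p(164)=156919475295, p(165)=172389800255, p(166)=189334822579, p(167)=207890420102, p(168)=228204732751, p(169)=250438925115, p(170)=274768617130, p(171)=301384802048, p(172)=330495499613, p(173)=362326859895, p(174)=397125074750, p(175)=435157697830, p(176)=476715857290, p(177)=522115831195, p(178)=571701605655, p(179)=625846753120, p(180)=684957390936, p(181)=749474411781, p(182)=819876908323, p(183)=896684817527, p(184)=980462880430, p(185)=1071823774337, p(186)=1171432692373, p(187)=1280011042268, p(188)=1398341745571, p(189)=1527273599625.
Final step: p(190) = p(189) + p(188) - p(185) - p(183) + p(178) + p(175) - p(168) - p(164) + p(155) + p(150) - p(139) - p(133) + p(120) + p(113) - p(98) - p(90) + p(73) + p(64) - p(45) - p(35) + p(14) + p(3)
= 1527273599625 + 1398341745571 - 1071823774337 - 896684817527 + 571701605655 + 435157697830 - 228204732751 - 156919475295 + 66493182097 + 40853235313 - 13610949895 - 7346629512 + 1844349560 + 851376628 - 150198136 - 56634173 + 6185689 + 1741630 - 89134 - 14883 + 135 + 3
= 1667727404093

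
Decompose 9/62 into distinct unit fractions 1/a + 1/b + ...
1/7 + 1/434

Greedy algorithm:
9/62: ceiling(62/9) = 7, use 1/7
1/434: ceiling(434/1) = 434, use 1/434
Result: 9/62 = 1/7 + 1/434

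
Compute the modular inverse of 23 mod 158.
55

gcd(23, 158) = 1, so the inverse exists.
Extended Euclidean algorithm on (158, 23):
158 = 6 × 23 + 20  ⟹  20 = (1)·158 + (-6)·23
23 = 1 × 20 + 3  ⟹  3 = (-1)·158 + (7)·23
20 = 6 × 3 + 2  ⟹  2 = (7)·158 + (-48)·23
3 = 1 × 2 + 1  ⟹  1 = (-8)·158 + (55)·23
So (55)·23 ≡ 1 (mod 158), i.e. 23^(-1) ≡ 55 (mod 158).
Check: 23 × 55 = 1265 ≡ 1 (mod 158)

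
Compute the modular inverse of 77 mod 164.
49

gcd(77, 164) = 1, so the inverse exists.
Extended Euclidean algorithm on (164, 77):
164 = 2 × 77 + 10  ⟹  10 = (1)·164 + (-2)·77
77 = 7 × 10 + 7  ⟹  7 = (-7)·164 + (15)·77
10 = 1 × 7 + 3  ⟹  3 = (8)·164 + (-17)·77
7 = 2 × 3 + 1  ⟹  1 = (-23)·164 + (49)·77
So (49)·77 ≡ 1 (mod 164), i.e. 77^(-1) ≡ 49 (mod 164).
Check: 77 × 49 = 3773 ≡ 1 (mod 164)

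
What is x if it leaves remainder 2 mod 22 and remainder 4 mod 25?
354

Using Chinese Remainder Theorem:
M = 22 × 25 = 550
M1 = 25, M2 = 22
y1 = 25^(-1) mod 22 = 15
y2 = 22^(-1) mod 25 = 8
x = (2×25×15 + 4×22×8) mod 550 = 354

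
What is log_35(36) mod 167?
72

Baby-step giant-step with step n = ⌈√167⌉ = 13.
Baby steps 35^j mod 167 (j:value) for j=0..12: 0:1, 1:35, 2:56, 3:123, 4:130, 5:41, 6:99, 7:125, 8:33, 9:153, 10:11, 11:51, 12:115.
Giant-step multiplier: 35^(-13) ≡ 35^(166-13) = 35^153 ≡ 59 (mod 167).
Giant steps γ_i = 36·59^i mod 167: γ_0=36, γ_1=120, γ_2=66, γ_3=53, γ_4=121, γ_5=125 (in table at j=7).
x = i·n + j = 5·13 + 7 = 72.
Check: 35^72 ≡ 36 (mod 167).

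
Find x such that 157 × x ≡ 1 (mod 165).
103

gcd(157, 165) = 1, so the inverse exists.
Extended Euclidean algorithm on (165, 157):
165 = 1 × 157 + 8  ⟹  8 = (1)·165 + (-1)·157
157 = 19 × 8 + 5  ⟹  5 = (-19)·165 + (20)·157
8 = 1 × 5 + 3  ⟹  3 = (20)·165 + (-21)·157
5 = 1 × 3 + 2  ⟹  2 = (-39)·165 + (41)·157
3 = 1 × 2 + 1  ⟹  1 = (59)·165 + (-62)·157
So (-62)·157 ≡ 1 (mod 165), i.e. 157^(-1) ≡ -62 ≡ 103 (mod 165).
Check: 157 × 103 = 16171 ≡ 1 (mod 165)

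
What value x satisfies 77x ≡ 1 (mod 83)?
69

gcd(77, 83) = 1, so the inverse exists.
Extended Euclidean algorithm on (83, 77):
83 = 1 × 77 + 6  ⟹  6 = (1)·83 + (-1)·77
77 = 12 × 6 + 5  ⟹  5 = (-12)·83 + (13)·77
6 = 1 × 5 + 1  ⟹  1 = (13)·83 + (-14)·77
So (-14)·77 ≡ 1 (mod 83), i.e. 77^(-1) ≡ -14 ≡ 69 (mod 83).
Check: 77 × 69 = 5313 ≡ 1 (mod 83)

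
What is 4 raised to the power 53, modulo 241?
60

Repeated squaring. Binary of 53 = 110101.
4^1 ≡ 4 (mod 241); 4^2 ≡ 16 (mod 241); 4^4 ≡ 15 (mod 241); 4^8 ≡ 225 (mod 241); 4^16 ≡ 15 (mod 241); 4^32 ≡ 225 (mod 241)
4^53 = 4^1 × 4^4 × 4^16 × 4^32 ≡ 60 (mod 241)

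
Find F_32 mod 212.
9

Matrix identity: Q^n = [[F_(n+1), F_n], [F_n, F_(n-1)]] with Q = [[1,1],[1,0]].
n = 32 = 100000₂. Square-and-multiply, entries mod 212:
Q^1 = [[1,1],[1,0]]
Q^2 = (Q^1)² = [[2,1],[1,1]]
Q^4 = (Q^2)² = [[5,3],[3,2]]
Q^8 = (Q^4)² = [[34,21],[21,13]]
Q^16 = (Q^8)² = [[113,139],[139,186]]
Q^32 = (Q^16)² = [[78,9],[9,69]]
F_32 mod 212 = Q^32[0][1] = 9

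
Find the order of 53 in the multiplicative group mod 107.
53

107 is prime, so ord(53) divides φ(107) = 106.
Divisors of 106: 1, 2, 53, 106.
Repeated squaring: 53^1 ≡ 53, 53^2 ≡ 27, 53^4 ≡ 87, 53^8 ≡ 79, 53^16 ≡ 35, 53^32 ≡ 48, 53^64 ≡ 57 (mod 107).
Test 53^d mod 107 for each divisor d in increasing order:
53^1 ≡ 53
53^2 ≡ 27
53^53 = 53^32·53^16·53^4·53^1 ≡ 1  ← first divisor giving 1
The order is 53.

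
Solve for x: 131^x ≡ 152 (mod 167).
88

Baby-step giant-step with step n = ⌈√167⌉ = 13.
Baby steps 131^j mod 167 (j:value) for j=0..12: 0:1, 1:131, 2:127, 3:104, 4:97, 5:15, 6:128, 7:68, 8:57, 9:119, 10:58, 11:83, 12:18.
Giant-step multiplier: 131^(-13) ≡ 131^(166-13) = 131^153 ≡ 142 (mod 167).
Giant steps γ_i = 152·142^i mod 167: γ_0=152, γ_1=41, γ_2=144, γ_3=74, γ_4=154, γ_5=158, γ_6=58 (in table at j=10).
x = i·n + j = 6·13 + 10 = 88.
Check: 131^88 ≡ 152 (mod 167).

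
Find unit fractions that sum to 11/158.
1/15 + 1/339 + 1/267810

Greedy algorithm:
11/158: ceiling(158/11) = 15, use 1/15
7/2370: ceiling(2370/7) = 339, use 1/339
1/267810: ceiling(267810/1) = 267810, use 1/267810
Result: 11/158 = 1/15 + 1/339 + 1/267810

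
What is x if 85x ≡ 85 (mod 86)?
x ≡ 1 (mod 86)

gcd(85, 86) = 1, which divides 85, so solutions exist.
Find 85^(-1) mod 86 by the extended Euclidean algorithm:
86 = 1 × 85 + 1  ⟹  1 = (1)·86 + (-1)·85
So (-1)·85 ≡ 1 (mod 86), i.e. 85^(-1) ≡ -1 ≡ 85 (mod 86).
x ≡ 85 × 85 = 7225 ≡ 1 (mod 86).
Check: 85 × 1 = 85 ≡ 85 (mod 86).
Unique solution: x ≡ 1 (mod 86)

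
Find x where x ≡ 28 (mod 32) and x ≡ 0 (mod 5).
60

Using Chinese Remainder Theorem:
M = 32 × 5 = 160
M1 = 5, M2 = 32
y1 = 5^(-1) mod 32 = 13
y2 = 32^(-1) mod 5 = 3
x = (28×5×13 + 0×32×3) mod 160 = 60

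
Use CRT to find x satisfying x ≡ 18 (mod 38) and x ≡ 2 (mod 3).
56

Using Chinese Remainder Theorem:
M = 38 × 3 = 114
M1 = 3, M2 = 38
y1 = 3^(-1) mod 38 = 13
y2 = 38^(-1) mod 3 = 2
x = (18×3×13 + 2×38×2) mod 114 = 56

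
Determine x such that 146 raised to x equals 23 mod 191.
82

Baby-step giant-step with step n = ⌈√191⌉ = 14.
Baby steps 146^j mod 191 (j:value) for j=0..13: 0:1, 1:146, 2:115, 3:173, 4:46, 5:31, 6:133, 7:127, 8:15, 9:89, 10:6, 11:112, 12:117, 13:83.
Giant-step multiplier: 146^(-14) ≡ 146^(190-14) = 146^176 ≡ 9 (mod 191).
Giant steps γ_i = 23·9^i mod 191: γ_0=23, γ_1=16, γ_2=144, γ_3=150, γ_4=13, γ_5=117 (in table at j=12).
x = i·n + j = 5·14 + 12 = 82.
Check: 146^82 ≡ 23 (mod 191).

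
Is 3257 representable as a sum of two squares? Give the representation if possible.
11² + 56² (a=11, b=56)

Factorization: 3257 = 3257
By Fermat: n is sum of two squares iff every prime p ≡ 3 (mod 4) appears to even power.
All primes ≡ 3 (mod 4) appear to even power.
Search a = 0, 1, 2, … for 3257 - a² a perfect square: first hit at a = 11: 3257 - 121 = 3136 = 56².
3257 = 11² + 56² = 121 + 3136 ✓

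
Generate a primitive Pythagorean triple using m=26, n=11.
(555, 572, 797)

Euclid's formula: a = m² - n², b = 2mn, c = m² + n²
m = 26, n = 11
a = 26² - 11² = 676 - 121 = 555
b = 2 × 26 × 11 = 572
c = 26² + 11² = 676 + 121 = 797
Verification: 555² + 572² = 308025 + 327184 = 635209 = 797² ✓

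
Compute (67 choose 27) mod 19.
2

Using Lucas' theorem:
Write n=67 and k=27 in base 19:
n in base 19: [3, 10]
k in base 19: [1, 8]
C(67,27) mod 19 = ∏ C(n_i, k_i) mod 19
Digit binomials (mod 19): C(3,1) = 3; C(10,8) = 45 ≡ 7
Product: 3 × 7 = 21 ≡ 2 (mod 19)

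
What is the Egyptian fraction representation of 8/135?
1/17 + 1/2295

Greedy algorithm:
8/135: ceiling(135/8) = 17, use 1/17
1/2295: ceiling(2295/1) = 2295, use 1/2295
Result: 8/135 = 1/17 + 1/2295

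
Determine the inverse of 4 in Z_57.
43

gcd(4, 57) = 1, so the inverse exists.
Extended Euclidean algorithm on (57, 4):
57 = 14 × 4 + 1  ⟹  1 = (1)·57 + (-14)·4
So (-14)·4 ≡ 1 (mod 57), i.e. 4^(-1) ≡ -14 ≡ 43 (mod 57).
Check: 4 × 43 = 172 ≡ 1 (mod 57)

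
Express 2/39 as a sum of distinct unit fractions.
1/20 + 1/780

Greedy algorithm:
2/39: ceiling(39/2) = 20, use 1/20
1/780: ceiling(780/1) = 780, use 1/780
Result: 2/39 = 1/20 + 1/780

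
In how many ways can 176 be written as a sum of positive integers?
476715857290

p(n) counts ways to write n as a sum of positive integers (order ignored).
Euler's pentagonal recurrence: p(k) = p(k-1) + p(k-2) - p(k-5) - p(k-7) + p(k-12) + p(k-15) - ... (offsets j(3j∓1)/2, signs ++--, p(0)=1, p(<0)=0).
DP table for k = 0..175: p(0)=1, p(1)=1, p(2)=2, p(3)=3, p(4)=5, p(5)=7, p(6)=11, p(7)=15, p(8)=22, p(9)=30, p(10)=42, p(11)=56, p(12)=77, p(13)=101, p(14)=135, p(15)=176, p(16)=231, p(17)=297, p(18)=385, p(19)=490, p(20)=627, p(21)=792, p(22)=1002, p(23)=1255, p(24)=1575, p(25)=1958, p(26)=2436, p(27)=3010, p(28)=3718, p(29)=4565, p(30)=5604, p(31)=6842, p(32)=8349, p(33)=10143, p(34)=12310, p(35)=14883, p(36)=17977, p(37)=21637, p(38)=26015, p(39)=31185, p(40)=37338, p(41)=44583, p(42)=53174, p(43)=63261, p(44)=75175, p(45)=89134, p(46)=105558, p(47)=124754, p(48)=147273, p(49)=173525, p(50)=204226, p(51)=239943, p(52)=281589, p(53)=329931, p(54)=386155, p(55)=451276, p(56)=526823, p(57)=614154, p(58)=715220, p(59)=831820, p(60)=966467, p(61)=1121505, p(62)=1300156, p(63)=1505499, p(64)=1741630, p(65)=2012558, p(66)=2323520, p(67)=2679689, p(68)=3087735, p(69)=3554345, p(70)=4087968, p(71)=4697205, p(72)=5392783, p(73)=6185689, p(74)=7089500, p(75)=8118264, p(76)=9289091, p(77)=10619863, p(78)=12132164, p(79)=13848650, p(80)=15796476, p(81)=18004327, p(82)=20506255, p(83)=23338469, p(84)=26543660, p(85)=30167357, p(86)=34262962, p(87)=38887673, p(88)=44108109, p(89)=49995925, p(90)=56634173, p(91)=64112359, p(92)=72533807, p(93)=82010177, p(94)=92669720, p(95)=104651419, p(96)=118114304, p(97)=133230930, p(98)=150198136, p(99)=169229875, p(100)=190569292, p(101)=214481126, p(102)=241265379, p(103)=271248950, p(104)=304801365, p(105)=342325709, p(106)=384276336, p(107)=431149389, p(108)=483502844, p(109)=541946240, p(110)=607163746, p(111)=679903203, p(112)=761002156, p(113)=851376628, p(114)=952050665, p(115)=1064144451, p(116)=1188908248, p(117)=1327710076, p(118)=1482074143, p(119)=1653668665, p(120)=1844349560, p(121)=2056148051, p(122)=2291320912, p(123)=2552338241, p(124)=2841940500, p(125)=3163127352, p(126)=3519222692, p(127)=3913864295, p(128)=4351078600, p(129)=4835271870, p(130)=5371315400, p(131)=5964539504, p(132)=6620830889, p(133)=7346629512, p(134)=8149040695, p(135)=9035836076, p(136)=10015581680, p(137)=11097645016, p(138)=12292341831, p(139)=13610949895, p(140)=15065878135, p(141)=16670689208, p(142)=18440293320, p(143)=20390982757, p(144)=22540654445, p(145)=24908858009, p(146)=27517052599, p(147)=30388671978, p(148)=33549419497, p(149)=37027355200, p(150)=40853235313, p(151)=45060624582, p(152)=49686288421, p(153)=54770336324, p(154)=60356673280, p(155)=66493182097, p(156)=73232243759, p(157)=80630964769, p(158)=88751778802, p(159)=97662728555, p(160)=107438159466, p(161)=118159068427, p(162)=129913904637, p(163)=142798995930, p(164)=156919475295, p(165)=172389800255, p(166)=189334822579, p(167)=207890420102, p(168)=228204732751, p(169)=250438925115, p(170)=274768617130, p(171)=301384802048, p(172)=330495499613, p(173)=362326859895, p(174)=397125074750, p(175)=435157697830.
Final step: p(176) = p(175) + p(174) - p(171) - p(169) + p(164) + p(161) - p(154) - p(150) + p(141) + p(136) - p(125) - p(119) + p(106) + p(99) - p(84) - p(76) + p(59) + p(50) - p(31) - p(21) + p(0)
= 435157697830 + 397125074750 - 301384802048 - 250438925115 + 156919475295 + 118159068427 - 60356673280 - 40853235313 + 16670689208 + 10015581680 - 3163127352 - 1653668665 + 384276336 + 169229875 - 26543660 - 9289091 + 831820 + 204226 - 6842 - 792 + 1
= 476715857290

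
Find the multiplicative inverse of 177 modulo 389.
200

gcd(177, 389) = 1, so the inverse exists.
Extended Euclidean algorithm on (389, 177):
389 = 2 × 177 + 35  ⟹  35 = (1)·389 + (-2)·177
177 = 5 × 35 + 2  ⟹  2 = (-5)·389 + (11)·177
35 = 17 × 2 + 1  ⟹  1 = (86)·389 + (-189)·177
So (-189)·177 ≡ 1 (mod 389), i.e. 177^(-1) ≡ -189 ≡ 200 (mod 389).
Check: 177 × 200 = 35400 ≡ 1 (mod 389)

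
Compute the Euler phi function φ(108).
36

108 = 2^2 × 3^3
φ(n) = n × ∏(1 - 1/p) for each prime p dividing n
φ(108) = 108 × (1 - 1/2) × (1 - 1/3) = 36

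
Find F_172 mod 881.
878

Matrix identity: Q^n = [[F_(n+1), F_n], [F_n, F_(n-1)]] with Q = [[1,1],[1,0]].
n = 172 = 10101100₂. Square-and-multiply, entries mod 881:
Q^1 = [[1,1],[1,0]]
Q^2 = (Q^1)² = [[2,1],[1,1]]
Q^5 = (Q^2)²·Q = [[8,5],[5,3]]
Q^10 = (Q^5)² = [[89,55],[55,34]]
Q^21 = (Q^10)²·Q = [[91,374],[374,598]]
Q^43 = (Q^21)²·Q = [[583,149],[149,434]]
Q^86 = (Q^43)² = [[880,1],[1,879]]
Q^172 = (Q^86)² = [[2,878],[878,5]]
F_172 mod 881 = Q^172[0][1] = 878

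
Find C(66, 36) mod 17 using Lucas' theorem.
9

Using Lucas' theorem:
Write n=66 and k=36 in base 17:
n in base 17: [3, 15]
k in base 17: [2, 2]
C(66,36) mod 17 = ∏ C(n_i, k_i) mod 17
Digit binomials (mod 17): C(3,2) = 3; C(15,2) = 105 ≡ 3
Product: 3 × 3 = 9 ≡ 9 (mod 17)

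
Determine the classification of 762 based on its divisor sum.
abundant

Proper divisors of 762: sum = 1 + 2 + 3 + 6 + 127 + 254 + 381 = 774
Since 774 > 762, 762 is abundant.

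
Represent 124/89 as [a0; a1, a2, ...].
[1; 2, 1, 1, 5, 3]

Euclidean algorithm steps:
124 = 1 × 89 + 35
89 = 2 × 35 + 19
35 = 1 × 19 + 16
19 = 1 × 16 + 3
16 = 5 × 3 + 1
3 = 3 × 1 + 0
Continued fraction: [1; 2, 1, 1, 5, 3]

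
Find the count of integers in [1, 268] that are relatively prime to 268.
132

268 = 2^2 × 67
φ(n) = n × ∏(1 - 1/p) for each prime p dividing n
φ(268) = 268 × (1 - 1/2) × (1 - 1/67) = 132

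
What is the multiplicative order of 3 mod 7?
6

7 is prime, so ord(3) divides φ(7) = 6.
Divisors of 6: 1, 2, 3, 6.
Repeated squaring: 3^1 ≡ 3, 3^2 ≡ 2, 3^4 ≡ 4 (mod 7).
Test 3^d mod 7 for each divisor d in increasing order:
3^1 ≡ 3
3^2 ≡ 2
3^3 = 3^2·3^1 ≡ 6
3^6 = 3^4·3^2 ≡ 1  ← first divisor giving 1
The order is 6.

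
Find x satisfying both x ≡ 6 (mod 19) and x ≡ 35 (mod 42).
329

Using Chinese Remainder Theorem:
M = 19 × 42 = 798
M1 = 42, M2 = 19
y1 = 42^(-1) mod 19 = 5
y2 = 19^(-1) mod 42 = 31
x = (6×42×5 + 35×19×31) mod 798 = 329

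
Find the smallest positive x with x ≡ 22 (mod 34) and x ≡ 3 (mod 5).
158

Using Chinese Remainder Theorem:
M = 34 × 5 = 170
M1 = 5, M2 = 34
y1 = 5^(-1) mod 34 = 7
y2 = 34^(-1) mod 5 = 4
x = (22×5×7 + 3×34×4) mod 170 = 158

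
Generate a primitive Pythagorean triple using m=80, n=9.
(6319, 1440, 6481)

Euclid's formula: a = m² - n², b = 2mn, c = m² + n²
m = 80, n = 9
a = 80² - 9² = 6400 - 81 = 6319
b = 2 × 80 × 9 = 1440
c = 80² + 9² = 6400 + 81 = 6481
Verification: 6319² + 1440² = 39929761 + 2073600 = 42003361 = 6481² ✓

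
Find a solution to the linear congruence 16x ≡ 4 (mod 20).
x ≡ 4 (mod 5)

gcd(16, 20) = 4, which divides 4, so solutions exist.
Divide through by 4: 4x ≡ 1 (mod 5).
Find 4^(-1) mod 5 by the extended Euclidean algorithm:
5 = 1 × 4 + 1  ⟹  1 = (1)·5 + (-1)·4
So (-1)·4 ≡ 1 (mod 5), i.e. 4^(-1) ≡ -1 ≡ 4 (mod 5).
x ≡ 4 × 1 = 4 ≡ 4 (mod 5).
Check: 16 × 4 = 64 ≡ 4 (mod 20).
x ≡ 4 (mod 5), giving 4 solutions mod 20.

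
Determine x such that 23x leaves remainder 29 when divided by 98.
x ≡ 95 (mod 98)

gcd(23, 98) = 1, which divides 29, so solutions exist.
Find 23^(-1) mod 98 by the extended Euclidean algorithm:
98 = 4 × 23 + 6  ⟹  6 = (1)·98 + (-4)·23
23 = 3 × 6 + 5  ⟹  5 = (-3)·98 + (13)·23
6 = 1 × 5 + 1  ⟹  1 = (4)·98 + (-17)·23
So (-17)·23 ≡ 1 (mod 98), i.e. 23^(-1) ≡ -17 ≡ 81 (mod 98).
x ≡ 81 × 29 = 2349 ≡ 95 (mod 98).
Check: 23 × 95 = 2185 ≡ 29 (mod 98).
Unique solution: x ≡ 95 (mod 98)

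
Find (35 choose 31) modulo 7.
0

Using Lucas' theorem:
Write n=35 and k=31 in base 7:
n in base 7: [5, 0]
k in base 7: [4, 3]
C(35,31) mod 7 = ∏ C(n_i, k_i) mod 7
Digit binomials (mod 7): C(5,4) = 5; C(0,3) = 0 (k_i > n_i)
Product: 5 × 0 = 0 ≡ 0 (mod 7)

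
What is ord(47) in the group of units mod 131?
26

131 is prime, so ord(47) divides φ(131) = 130.
Divisors of 130: 1, 2, 5, 10, 13, 26, 65, 130.
Repeated squaring: 47^1 ≡ 47, 47^2 ≡ 113, 47^4 ≡ 62, 47^8 ≡ 45, 47^16 ≡ 60, 47^32 ≡ 63, 47^64 ≡ 39, 47^128 ≡ 80 (mod 131).
Test 47^d mod 131 for each divisor d in increasing order:
47^1 ≡ 47
47^2 ≡ 113
47^5 = 47^4·47^1 ≡ 32
47^10 = 47^8·47^2 ≡ 107
47^13 = 47^8·47^4·47^1 ≡ 130
47^26 = 47^16·47^8·47^2 ≡ 1  ← first divisor giving 1
The order is 26.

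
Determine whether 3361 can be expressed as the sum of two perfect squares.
15² + 56² (a=15, b=56)

Factorization: 3361 = 3361
By Fermat: n is sum of two squares iff every prime p ≡ 3 (mod 4) appears to even power.
All primes ≡ 3 (mod 4) appear to even power.
Search a = 0, 1, 2, … for 3361 - a² a perfect square: first hit at a = 15: 3361 - 225 = 3136 = 56².
3361 = 15² + 56² = 225 + 3136 ✓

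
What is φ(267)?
176

267 = 3 × 89
φ(n) = n × ∏(1 - 1/p) for each prime p dividing n
φ(267) = 267 × (1 - 1/3) × (1 - 1/89) = 176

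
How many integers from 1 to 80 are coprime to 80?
32

80 = 2^4 × 5
φ(n) = n × ∏(1 - 1/p) for each prime p dividing n
φ(80) = 80 × (1 - 1/2) × (1 - 1/5) = 32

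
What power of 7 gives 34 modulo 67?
43

Baby-step giant-step with step n = ⌈√67⌉ = 9.
Baby steps 7^j mod 67 (j:value) for j=0..8: 0:1, 1:7, 2:49, 3:8, 4:56, 5:57, 6:64, 7:46, 8:54.
Giant-step multiplier: 7^(-9) ≡ 7^(66-9) = 7^57 ≡ 53 (mod 67).
Giant steps γ_i = 34·53^i mod 67: γ_0=34, γ_1=60, γ_2=31, γ_3=35, γ_4=46 (in table at j=7).
x = i·n + j = 4·9 + 7 = 43.
Check: 7^43 ≡ 34 (mod 67).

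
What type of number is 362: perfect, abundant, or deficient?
deficient

Proper divisors of 362: sum = 1 + 2 + 181 = 184
Since 184 < 362, 362 is deficient.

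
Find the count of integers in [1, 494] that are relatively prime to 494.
216

494 = 2 × 13 × 19
φ(n) = n × ∏(1 - 1/p) for each prime p dividing n
φ(494) = 494 × (1 - 1/2) × (1 - 1/13) × (1 - 1/19) = 216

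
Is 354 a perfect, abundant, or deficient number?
abundant

Proper divisors of 354: sum = 1 + 2 + 3 + 6 + 59 + 118 + 177 = 366
Since 366 > 354, 354 is abundant.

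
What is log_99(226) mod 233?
46

Baby-step giant-step with step n = ⌈√233⌉ = 16.
Baby steps 99^j mod 233 (j:value) for j=0..15: 0:1, 1:99, 2:15, 3:87, 4:225, 5:140, 6:113, 7:3, 8:64, 9:45, 10:28, 11:209, 12:187, 13:106, 14:9, 15:192.
Giant-step multiplier: 99^(-16) ≡ 99^(232-16) = 99^216 ≡ 126 (mod 233).
Giant steps γ_i = 226·126^i mod 233: γ_0=226, γ_1=50, γ_2=9 (in table at j=14).
x = i·n + j = 2·16 + 14 = 46.
Check: 99^46 ≡ 226 (mod 233).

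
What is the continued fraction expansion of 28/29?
[0; 1, 28]

Euclidean algorithm steps:
28 = 0 × 29 + 28
29 = 1 × 28 + 1
28 = 28 × 1 + 0
Continued fraction: [0; 1, 28]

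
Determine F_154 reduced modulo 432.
55

Matrix identity: Q^n = [[F_(n+1), F_n], [F_n, F_(n-1)]] with Q = [[1,1],[1,0]].
n = 154 = 10011010₂. Square-and-multiply, entries mod 432:
Q^1 = [[1,1],[1,0]]
Q^2 = (Q^1)² = [[2,1],[1,1]]
Q^4 = (Q^2)² = [[5,3],[3,2]]
Q^9 = (Q^4)²·Q = [[55,34],[34,21]]
Q^19 = (Q^9)²·Q = [[285,293],[293,424]]
Q^38 = (Q^19)² = [[322,377],[377,377]]
Q^77 = (Q^38)²·Q = [[8,5],[5,3]]
Q^154 = (Q^77)² = [[89,55],[55,34]]
F_154 mod 432 = Q^154[0][1] = 55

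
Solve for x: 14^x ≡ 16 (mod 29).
24

Baby-step giant-step with step n = ⌈√29⌉ = 6.
Baby steps 14^j mod 29 (j:value) for j=0..5: 0:1, 1:14, 2:22, 3:18, 4:20, 5:19.
Giant-step multiplier: 14^(-6) ≡ 14^(28-6) = 14^22 ≡ 6 (mod 29).
Giant steps γ_i = 16·6^i mod 29: γ_0=16, γ_1=9, γ_2=25, γ_3=5, γ_4=1 (in table at j=0).
x = i·n + j = 4·6 + 0 = 24.
Check: 14^24 ≡ 16 (mod 29).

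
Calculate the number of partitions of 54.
386155

p(n) counts ways to write n as a sum of positive integers (order ignored).
Euler's pentagonal recurrence: p(k) = p(k-1) + p(k-2) - p(k-5) - p(k-7) + p(k-12) + p(k-15) - ... (offsets j(3j∓1)/2, signs ++--, p(0)=1, p(<0)=0).
DP table for k = 0..53: p(0)=1, p(1)=1, p(2)=2, p(3)=3, p(4)=5, p(5)=7, p(6)=11, p(7)=15, p(8)=22, p(9)=30, p(10)=42, p(11)=56, p(12)=77, p(13)=101, p(14)=135, p(15)=176, p(16)=231, p(17)=297, p(18)=385, p(19)=490, p(20)=627, p(21)=792, p(22)=1002, p(23)=1255, p(24)=1575, p(25)=1958, p(26)=2436, p(27)=3010, p(28)=3718, p(29)=4565, p(30)=5604, p(31)=6842, p(32)=8349, p(33)=10143, p(34)=12310, p(35)=14883, p(36)=17977, p(37)=21637, p(38)=26015, p(39)=31185, p(40)=37338, p(41)=44583, p(42)=53174, p(43)=63261, p(44)=75175, p(45)=89134, p(46)=105558, p(47)=124754, p(48)=147273, p(49)=173525, p(50)=204226, p(51)=239943, p(52)=281589, p(53)=329931.
Final step: p(54) = p(53) + p(52) - p(49) - p(47) + p(42) + p(39) - p(32) - p(28) + p(19) + p(14) - p(3)
= 329931 + 281589 - 173525 - 124754 + 53174 + 31185 - 8349 - 3718 + 490 + 135 - 3
= 386155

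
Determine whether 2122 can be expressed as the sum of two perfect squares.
21² + 41² (a=21, b=41)

Factorization: 2122 = 2 × 1061
By Fermat: n is sum of two squares iff every prime p ≡ 3 (mod 4) appears to even power.
All primes ≡ 3 (mod 4) appear to even power.
Search a = 0, 1, 2, … for 2122 - a² a perfect square: first hit at a = 21: 2122 - 441 = 1681 = 41².
2122 = 21² + 41² = 441 + 1681 ✓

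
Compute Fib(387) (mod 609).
527

Matrix identity: Q^n = [[F_(n+1), F_n], [F_n, F_(n-1)]] with Q = [[1,1],[1,0]].
n = 387 = 110000011₂. Square-and-multiply, entries mod 609:
Q^1 = [[1,1],[1,0]]
Q^3 = (Q^1)²·Q = [[3,2],[2,1]]
Q^6 = (Q^3)² = [[13,8],[8,5]]
Q^12 = (Q^6)² = [[233,144],[144,89]]
Q^24 = (Q^12)² = [[118,84],[84,34]]
Q^48 = (Q^24)² = [[274,588],[588,295]]
Q^96 = (Q^48)² = [[1,231],[231,379]]
Q^193 = (Q^96)²·Q = [[463,379],[379,84]]
Q^387 = (Q^193)²·Q = [[171,527],[527,253]]
F_387 mod 609 = Q^387[0][1] = 527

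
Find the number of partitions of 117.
1327710076

p(n) counts ways to write n as a sum of positive integers (order ignored).
Euler's pentagonal recurrence: p(k) = p(k-1) + p(k-2) - p(k-5) - p(k-7) + p(k-12) + p(k-15) - ... (offsets j(3j∓1)/2, signs ++--, p(0)=1, p(<0)=0).
DP table for k = 0..116: p(0)=1, p(1)=1, p(2)=2, p(3)=3, p(4)=5, p(5)=7, p(6)=11, p(7)=15, p(8)=22, p(9)=30, p(10)=42, p(11)=56, p(12)=77, p(13)=101, p(14)=135, p(15)=176, p(16)=231, p(17)=297, p(18)=385, p(19)=490, p(20)=627, p(21)=792, p(22)=1002, p(23)=1255, p(24)=1575, p(25)=1958, p(26)=2436, p(27)=3010, p(28)=3718, p(29)=4565, p(30)=5604, p(31)=6842, p(32)=8349, p(33)=10143, p(34)=12310, p(35)=14883, p(36)=17977, p(37)=21637, p(38)=26015, p(39)=31185, p(40)=37338, p(41)=44583, p(42)=53174, p(43)=63261, p(44)=75175, p(45)=89134, p(46)=105558, p(47)=124754, p(48)=147273, p(49)=173525, p(50)=204226, p(51)=239943, p(52)=281589, p(53)=329931, p(54)=386155, p(55)=451276, p(56)=526823, p(57)=614154, p(58)=715220, p(59)=831820, p(60)=966467, p(61)=1121505, p(62)=1300156, p(63)=1505499, p(64)=1741630, p(65)=2012558, p(66)=2323520, p(67)=2679689, p(68)=3087735, p(69)=3554345, p(70)=4087968, p(71)=4697205, p(72)=5392783, p(73)=6185689, p(74)=7089500, p(75)=8118264, p(76)=9289091, p(77)=10619863, p(78)=12132164, p(79)=13848650, p(80)=15796476, p(81)=18004327, p(82)=20506255, p(83)=23338469, p(84)=26543660, p(85)=30167357, p(86)=34262962, p(87)=38887673, p(88)=44108109, p(89)=49995925, p(90)=56634173, p(91)=64112359, p(92)=72533807, p(93)=82010177, p(94)=92669720, p(95)=104651419, p(96)=118114304, p(97)=133230930, p(98)=150198136, p(99)=169229875, p(100)=190569292, p(101)=214481126, p(102)=241265379, p(103)=271248950, p(104)=304801365, p(105)=342325709, p(106)=384276336, p(107)=431149389, p(108)=483502844, p(109)=541946240, p(110)=607163746, p(111)=679903203, p(112)=761002156, p(113)=851376628, p(114)=952050665, p(115)=1064144451, p(116)=1188908248.
Final step: p(117) = p(116) + p(115) - p(112) - p(110) + p(105) + p(102) - p(95) - p(91) + p(82) + p(77) - p(66) - p(60) + p(47) + p(40) - p(25) - p(17) + p(0)
= 1188908248 + 1064144451 - 761002156 - 607163746 + 342325709 + 241265379 - 104651419 - 64112359 + 20506255 + 10619863 - 2323520 - 966467 + 124754 + 37338 - 1958 - 297 + 1
= 1327710076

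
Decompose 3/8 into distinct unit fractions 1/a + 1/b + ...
1/3 + 1/24

Greedy algorithm:
3/8: ceiling(8/3) = 3, use 1/3
1/24: ceiling(24/1) = 24, use 1/24
Result: 3/8 = 1/3 + 1/24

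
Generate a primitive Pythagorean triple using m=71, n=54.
(2125, 7668, 7957)

Euclid's formula: a = m² - n², b = 2mn, c = m² + n²
m = 71, n = 54
a = 71² - 54² = 5041 - 2916 = 2125
b = 2 × 71 × 54 = 7668
c = 71² + 54² = 5041 + 2916 = 7957
Verification: 2125² + 7668² = 4515625 + 58798224 = 63313849 = 7957² ✓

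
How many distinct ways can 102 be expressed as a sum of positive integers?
241265379

p(n) counts ways to write n as a sum of positive integers (order ignored).
Euler's pentagonal recurrence: p(k) = p(k-1) + p(k-2) - p(k-5) - p(k-7) + p(k-12) + p(k-15) - ... (offsets j(3j∓1)/2, signs ++--, p(0)=1, p(<0)=0).
DP table for k = 0..101: p(0)=1, p(1)=1, p(2)=2, p(3)=3, p(4)=5, p(5)=7, p(6)=11, p(7)=15, p(8)=22, p(9)=30, p(10)=42, p(11)=56, p(12)=77, p(13)=101, p(14)=135, p(15)=176, p(16)=231, p(17)=297, p(18)=385, p(19)=490, p(20)=627, p(21)=792, p(22)=1002, p(23)=1255, p(24)=1575, p(25)=1958, p(26)=2436, p(27)=3010, p(28)=3718, p(29)=4565, p(30)=5604, p(31)=6842, p(32)=8349, p(33)=10143, p(34)=12310, p(35)=14883, p(36)=17977, p(37)=21637, p(38)=26015, p(39)=31185, p(40)=37338, p(41)=44583, p(42)=53174, p(43)=63261, p(44)=75175, p(45)=89134, p(46)=105558, p(47)=124754, p(48)=147273, p(49)=173525, p(50)=204226, p(51)=239943, p(52)=281589, p(53)=329931, p(54)=386155, p(55)=451276, p(56)=526823, p(57)=614154, p(58)=715220, p(59)=831820, p(60)=966467, p(61)=1121505, p(62)=1300156, p(63)=1505499, p(64)=1741630, p(65)=2012558, p(66)=2323520, p(67)=2679689, p(68)=3087735, p(69)=3554345, p(70)=4087968, p(71)=4697205, p(72)=5392783, p(73)=6185689, p(74)=7089500, p(75)=8118264, p(76)=9289091, p(77)=10619863, p(78)=12132164, p(79)=13848650, p(80)=15796476, p(81)=18004327, p(82)=20506255, p(83)=23338469, p(84)=26543660, p(85)=30167357, p(86)=34262962, p(87)=38887673, p(88)=44108109, p(89)=49995925, p(90)=56634173, p(91)=64112359, p(92)=72533807, p(93)=82010177, p(94)=92669720, p(95)=104651419, p(96)=118114304, p(97)=133230930, p(98)=150198136, p(99)=169229875, p(100)=190569292, p(101)=214481126.
Final step: p(102) = p(101) + p(100) - p(97) - p(95) + p(90) + p(87) - p(80) - p(76) + p(67) + p(62) - p(51) - p(45) + p(32) + p(25) - p(10) - p(2)
= 214481126 + 190569292 - 133230930 - 104651419 + 56634173 + 38887673 - 15796476 - 9289091 + 2679689 + 1300156 - 239943 - 89134 + 8349 + 1958 - 42 - 2
= 241265379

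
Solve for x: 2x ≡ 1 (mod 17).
9

gcd(2, 17) = 1, so the inverse exists.
Extended Euclidean algorithm on (17, 2):
17 = 8 × 2 + 1  ⟹  1 = (1)·17 + (-8)·2
So (-8)·2 ≡ 1 (mod 17), i.e. 2^(-1) ≡ -8 ≡ 9 (mod 17).
Check: 2 × 9 = 18 ≡ 1 (mod 17)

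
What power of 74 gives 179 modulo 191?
121

Baby-step giant-step with step n = ⌈√191⌉ = 14.
Baby steps 74^j mod 191 (j:value) for j=0..13: 0:1, 1:74, 2:128, 3:113, 4:149, 5:139, 6:163, 7:29, 8:45, 9:83, 10:30, 11:119, 12:20, 13:143.
Giant-step multiplier: 74^(-14) ≡ 74^(190-14) = 74^176 ≡ 129 (mod 191).
Giant steps γ_i = 179·129^i mod 191: γ_0=179, γ_1=171, γ_2=94, γ_3=93, γ_4=155, γ_5=131, γ_6=91, γ_7=88, γ_8=83 (in table at j=9).
x = i·n + j = 8·14 + 9 = 121.
Check: 74^121 ≡ 179 (mod 191).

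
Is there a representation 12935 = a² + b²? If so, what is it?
Not possible

Factorization: 12935 = 5 × 13 × 199
By Fermat: n is sum of two squares iff every prime p ≡ 3 (mod 4) appears to even power.
Prime(s) ≡ 3 (mod 4) with odd exponent: [(199, 1)]
Therefore 12935 cannot be expressed as a² + b².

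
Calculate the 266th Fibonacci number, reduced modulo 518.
111

Matrix identity: Q^n = [[F_(n+1), F_n], [F_n, F_(n-1)]] with Q = [[1,1],[1,0]].
n = 266 = 100001010₂. Square-and-multiply, entries mod 518:
Q^1 = [[1,1],[1,0]]
Q^2 = (Q^1)² = [[2,1],[1,1]]
Q^4 = (Q^2)² = [[5,3],[3,2]]
Q^8 = (Q^4)² = [[34,21],[21,13]]
Q^16 = (Q^8)² = [[43,469],[469,92]]
Q^33 = (Q^16)²·Q = [[225,106],[106,119]]
Q^66 = (Q^33)² = [[219,204],[204,15]]
Q^133 = (Q^66)²·Q = [[43,481],[481,80]]
Q^266 = (Q^133)² = [[110,111],[111,517]]
F_266 mod 518 = Q^266[0][1] = 111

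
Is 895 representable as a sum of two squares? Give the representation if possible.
Not possible

Factorization: 895 = 5 × 179
By Fermat: n is sum of two squares iff every prime p ≡ 3 (mod 4) appears to even power.
Prime(s) ≡ 3 (mod 4) with odd exponent: [(179, 1)]
Therefore 895 cannot be expressed as a² + b².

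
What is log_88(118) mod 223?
177

Baby-step giant-step with step n = ⌈√223⌉ = 15.
Baby steps 88^j mod 223 (j:value) for j=0..14: 0:1, 1:88, 2:162, 3:207, 4:153, 5:84, 6:33, 7:5, 8:217, 9:141, 10:143, 11:96, 12:197, 13:165, 14:25.
Giant-step multiplier: 88^(-15) ≡ 88^(222-15) = 88^207 ≡ 52 (mod 223).
Giant steps γ_i = 118·52^i mod 223: γ_0=118, γ_1=115, γ_2=182, γ_3=98, γ_4=190, γ_5=68, γ_6=191, γ_7=120, γ_8=219, γ_9=15, γ_10=111, γ_11=197 (in table at j=12).
x = i·n + j = 11·15 + 12 = 177.
Check: 88^177 ≡ 118 (mod 223).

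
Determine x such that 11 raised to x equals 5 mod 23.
5

Baby-step giant-step with step n = ⌈√23⌉ = 5.
Baby steps 11^j mod 23 (j:value) for j=0..4: 0:1, 1:11, 2:6, 3:20, 4:13.
Giant-step multiplier: 11^(-5) ≡ 11^(22-5) = 11^17 ≡ 14 (mod 23).
Giant steps γ_i = 5·14^i mod 23: γ_0=5, γ_1=1 (in table at j=0).
x = i·n + j = 1·5 + 0 = 5.
Check: 11^5 ≡ 5 (mod 23).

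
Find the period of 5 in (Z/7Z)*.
6

7 is prime, so ord(5) divides φ(7) = 6.
Divisors of 6: 1, 2, 3, 6.
Repeated squaring: 5^1 ≡ 5, 5^2 ≡ 4, 5^4 ≡ 2 (mod 7).
Test 5^d mod 7 for each divisor d in increasing order:
5^1 ≡ 5
5^2 ≡ 4
5^3 = 5^2·5^1 ≡ 6
5^6 = 5^4·5^2 ≡ 1  ← first divisor giving 1
The order is 6.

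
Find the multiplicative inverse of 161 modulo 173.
72

gcd(161, 173) = 1, so the inverse exists.
Extended Euclidean algorithm on (173, 161):
173 = 1 × 161 + 12  ⟹  12 = (1)·173 + (-1)·161
161 = 13 × 12 + 5  ⟹  5 = (-13)·173 + (14)·161
12 = 2 × 5 + 2  ⟹  2 = (27)·173 + (-29)·161
5 = 2 × 2 + 1  ⟹  1 = (-67)·173 + (72)·161
So (72)·161 ≡ 1 (mod 173), i.e. 161^(-1) ≡ 72 (mod 173).
Check: 161 × 72 = 11592 ≡ 1 (mod 173)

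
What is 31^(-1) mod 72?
7

gcd(31, 72) = 1, so the inverse exists.
Extended Euclidean algorithm on (72, 31):
72 = 2 × 31 + 10  ⟹  10 = (1)·72 + (-2)·31
31 = 3 × 10 + 1  ⟹  1 = (-3)·72 + (7)·31
So (7)·31 ≡ 1 (mod 72), i.e. 31^(-1) ≡ 7 (mod 72).
Check: 31 × 7 = 217 ≡ 1 (mod 72)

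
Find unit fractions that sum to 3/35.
1/12 + 1/420

Greedy algorithm:
3/35: ceiling(35/3) = 12, use 1/12
1/420: ceiling(420/1) = 420, use 1/420
Result: 3/35 = 1/12 + 1/420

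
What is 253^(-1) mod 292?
277

gcd(253, 292) = 1, so the inverse exists.
Extended Euclidean algorithm on (292, 253):
292 = 1 × 253 + 39  ⟹  39 = (1)·292 + (-1)·253
253 = 6 × 39 + 19  ⟹  19 = (-6)·292 + (7)·253
39 = 2 × 19 + 1  ⟹  1 = (13)·292 + (-15)·253
So (-15)·253 ≡ 1 (mod 292), i.e. 253^(-1) ≡ -15 ≡ 277 (mod 292).
Check: 253 × 277 = 70081 ≡ 1 (mod 292)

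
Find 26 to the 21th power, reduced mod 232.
128

Repeated squaring. Binary of 21 = 10101.
26^1 ≡ 26 (mod 232); 26^2 ≡ 212 (mod 232); 26^4 ≡ 168 (mod 232); 26^8 ≡ 152 (mod 232); 26^16 ≡ 136 (mod 232)
26^21 = 26^1 × 26^4 × 26^16 ≡ 128 (mod 232)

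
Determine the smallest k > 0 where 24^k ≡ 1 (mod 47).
23

47 is prime, so ord(24) divides φ(47) = 46.
Divisors of 46: 1, 2, 23, 46.
Repeated squaring: 24^1 ≡ 24, 24^2 ≡ 12, 24^4 ≡ 3, 24^8 ≡ 9, 24^16 ≡ 34, 24^32 ≡ 28 (mod 47).
Test 24^d mod 47 for each divisor d in increasing order:
24^1 ≡ 24
24^2 ≡ 12
24^23 = 24^16·24^4·24^2·24^1 ≡ 1  ← first divisor giving 1
The order is 23.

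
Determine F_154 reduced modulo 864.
55

Matrix identity: Q^n = [[F_(n+1), F_n], [F_n, F_(n-1)]] with Q = [[1,1],[1,0]].
n = 154 = 10011010₂. Square-and-multiply, entries mod 864:
Q^1 = [[1,1],[1,0]]
Q^2 = (Q^1)² = [[2,1],[1,1]]
Q^4 = (Q^2)² = [[5,3],[3,2]]
Q^9 = (Q^4)²·Q = [[55,34],[34,21]]
Q^19 = (Q^9)²·Q = [[717,725],[725,856]]
Q^38 = (Q^19)² = [[322,809],[809,377]]
Q^77 = (Q^38)²·Q = [[8,437],[437,435]]
Q^154 = (Q^77)² = [[89,55],[55,34]]
F_154 mod 864 = Q^154[0][1] = 55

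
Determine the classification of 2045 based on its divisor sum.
deficient

Proper divisors of 2045: sum = 1 + 5 + 409 = 415
Since 415 < 2045, 2045 is deficient.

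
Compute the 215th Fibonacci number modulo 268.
45

Matrix identity: Q^n = [[F_(n+1), F_n], [F_n, F_(n-1)]] with Q = [[1,1],[1,0]].
n = 215 = 11010111₂. Square-and-multiply, entries mod 268:
Q^1 = [[1,1],[1,0]]
Q^3 = (Q^1)²·Q = [[3,2],[2,1]]
Q^6 = (Q^3)² = [[13,8],[8,5]]
Q^13 = (Q^6)²·Q = [[109,233],[233,144]]
Q^26 = (Q^13)² = [[242,257],[257,253]]
Q^53 = (Q^26)²·Q = [[176,261],[261,183]]
Q^107 = (Q^53)²·Q = [[104,205],[205,167]]
Q^215 = (Q^107)²·Q = [[124,45],[45,79]]
F_215 mod 268 = Q^215[0][1] = 45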